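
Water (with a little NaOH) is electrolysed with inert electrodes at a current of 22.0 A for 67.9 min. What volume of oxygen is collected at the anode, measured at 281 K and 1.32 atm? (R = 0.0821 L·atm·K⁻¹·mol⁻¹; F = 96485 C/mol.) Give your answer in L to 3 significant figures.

4.06 L

Charge passed = 22.0 × 4074 = 89630 C
Moles of electrons = 89630 / 96485 = 0.9290 mol
2H₂O → O₂ + 4H⁺ + 4e⁻, so n(O₂) = 0.9290 / 4 = 0.2323 mol
V = nRT/P = 0.2323 × 0.0821 × 281 / 1.32 = 4.060 L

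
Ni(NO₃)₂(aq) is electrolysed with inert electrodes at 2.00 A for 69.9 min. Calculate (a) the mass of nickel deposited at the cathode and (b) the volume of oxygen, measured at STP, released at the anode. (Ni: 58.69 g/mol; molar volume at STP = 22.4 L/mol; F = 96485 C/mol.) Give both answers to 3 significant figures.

2.55 g Ni; 0.487 L O₂

Q = 2.00 × 4194 = 8388 C; n(e⁻) = 8388 / 96485 = 0.08694 mol
Cathode: Ni²⁺ + 2e⁻ → Ni → n(Ni) = 0.08694/2 = 0.04347 mol → 2.55 g
Anode: 2H₂O → O₂ + 4H⁺ + 4e⁻ → n(O₂) = 0.08694/4 = 0.02174 mol → 0.487 L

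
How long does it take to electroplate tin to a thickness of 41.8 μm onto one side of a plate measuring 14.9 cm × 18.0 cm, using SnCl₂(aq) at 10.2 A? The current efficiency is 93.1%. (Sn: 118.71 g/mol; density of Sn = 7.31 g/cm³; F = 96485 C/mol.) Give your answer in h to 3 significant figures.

0.390 h

Plated area = 14.9 × 18.0 = 268.2 cm²
Volume = 268.2 × 41.8×10⁻⁴ cm = 1.121 cm³
m(Sn) = 1.121 × 7.31 = 8.195 g
n(Sn) = 8.195 / 118.71 = 0.06903 mol; n(e⁻) = 2 × 0.06903 = 0.1381 mol
Q = 0.1381 × 96485 / 0.931 = 14310 C
t = 14310 / 10.2 = 1403 s = 0.390 h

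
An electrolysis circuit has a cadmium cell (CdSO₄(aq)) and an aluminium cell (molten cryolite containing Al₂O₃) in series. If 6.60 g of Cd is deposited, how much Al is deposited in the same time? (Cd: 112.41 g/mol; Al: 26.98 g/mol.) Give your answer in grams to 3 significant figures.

1.06 g

n(Cd) = 6.60 / 112.41 = 0.05871 mol
Cd²⁺ + 2e⁻ → Cd, so n(e⁻) = 2 × 0.05871 = 0.1174 mol
The cells are in series, so the same charge (and hence the same n(e⁻) = 0.1174 mol) passes through both.
Al³⁺ + 3e⁻ → Al, so n(Al) = 0.1174 / 3 = 0.03913 mol
m(Al) = 0.03913 × 26.98 = 1.06 g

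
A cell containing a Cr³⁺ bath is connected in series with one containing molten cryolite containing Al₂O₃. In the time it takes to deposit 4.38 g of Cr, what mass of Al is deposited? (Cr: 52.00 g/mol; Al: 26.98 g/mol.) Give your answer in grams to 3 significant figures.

n(Cr) = 4.38 / 52.00 = 0.08423 mol
Cr³⁺ + 3e⁻ → Cr, so n(e⁻) = 3 × 0.08423 = 0.2527 mol
The cells are in series, so the same charge (and hence the same n(e⁻) = 0.2527 mol) passes through both.
Al³⁺ + 3e⁻ → Al, so n(Al) = 0.2527 / 3 = 0.08423 mol
m(Al) = 0.08423 × 26.98 = 2.27 g

2.27 g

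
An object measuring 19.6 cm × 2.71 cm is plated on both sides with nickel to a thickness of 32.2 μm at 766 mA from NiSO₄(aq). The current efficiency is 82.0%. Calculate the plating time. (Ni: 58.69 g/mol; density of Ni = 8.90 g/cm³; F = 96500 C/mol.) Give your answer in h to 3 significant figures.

4.43 h

Plated area = 2 × 19.6 × 2.71 = 106.2 cm²
Volume = 106.2 × 32.2×10⁻⁴ cm = 0.3420 cm³
m(Ni) = 0.3420 × 8.90 = 3.044 g
n(Ni) = 3.044 / 58.69 = 0.05187 mol; n(e⁻) = 2 × 0.05187 = 0.1037 mol
Q = 0.1037 × 96500 / 0.820 = 12200 C
t = 12200 / 0.766 = 15930 s = 4.43 h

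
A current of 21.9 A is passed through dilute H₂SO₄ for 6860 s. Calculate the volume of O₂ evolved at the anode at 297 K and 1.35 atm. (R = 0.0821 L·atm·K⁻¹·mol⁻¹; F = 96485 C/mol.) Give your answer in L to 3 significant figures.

Q = 21.9 A × 6860 s = 1.502×10^5 C
n(e⁻) = 1.502×10^5 / 96485 = 1.557 mol
2H₂O → O₂ + 4H⁺ + 4e⁻, so n(O₂) = 1.557 / 4 = 0.3893 mol
V = nRT/P = 0.3893 × 0.0821 × 297 / 1.35 = 7.032 L

7.03 L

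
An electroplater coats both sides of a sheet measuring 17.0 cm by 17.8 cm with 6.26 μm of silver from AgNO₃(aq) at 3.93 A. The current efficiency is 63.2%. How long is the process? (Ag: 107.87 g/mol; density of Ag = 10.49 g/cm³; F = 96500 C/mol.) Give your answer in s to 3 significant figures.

1430 s

Plated area = 2 × 17.0 × 17.8 = 605.2 cm²
Volume = 605.2 × 6.26×10⁻⁴ cm = 0.3789 cm³
m(Ag) = 0.3789 × 10.49 = 3.975 g
n(Ag) = 3.975 / 107.87 = 0.03685 mol; n(e⁻) = 0.03685 mol
Q = 0.03685 × 96500 / 0.632 = 5627 C
t = 5627 / 3.93 = 1432 s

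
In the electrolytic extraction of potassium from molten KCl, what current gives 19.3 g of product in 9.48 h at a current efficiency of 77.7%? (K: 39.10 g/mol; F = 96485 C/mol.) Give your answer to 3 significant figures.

1.80 A

n(K) = 19.3 / 39.10 = 0.4936 mol
K⁺ + e⁻ → K, so n(e⁻) = 0.4936 mol
Q = 0.4936 × 96485 / 0.777 = 61290 C
I = Q / t = 61290 / 34128 s = 1.80 A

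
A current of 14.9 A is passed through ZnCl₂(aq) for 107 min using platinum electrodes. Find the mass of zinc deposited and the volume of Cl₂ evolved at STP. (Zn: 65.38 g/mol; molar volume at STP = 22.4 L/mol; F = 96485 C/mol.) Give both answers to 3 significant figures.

Q = 14.9 × 6420 = 95660 C; n(e⁻) = 95660 / 96485 = 0.9914 mol
Cathode: Zn²⁺ + 2e⁻ → Zn → n(Zn) = 0.9914/2 = 0.4957 mol → 32.4 g
Anode: 2Cl⁻ → Cl₂ + 2e⁻ → n(Cl₂) = 0.9914/2 = 0.4957 mol → 11.1 L

32.4 g Zn; 11.1 L Cl₂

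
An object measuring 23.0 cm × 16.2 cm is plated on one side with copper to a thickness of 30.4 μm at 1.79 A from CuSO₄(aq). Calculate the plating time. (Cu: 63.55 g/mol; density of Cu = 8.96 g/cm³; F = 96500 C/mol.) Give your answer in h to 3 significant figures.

4.78 h

Plated area = 23.0 × 16.2 = 372.6 cm²
Volume = 372.6 × 30.4×10⁻⁴ cm = 1.133 cm³
m(Cu) = 1.133 × 8.96 = 10.15 g
n(Cu) = 10.15 / 63.55 = 0.1597 mol; n(e⁻) = 2 × 0.1597 = 0.3194 mol
Q = 0.3194 × 96500 = 30820 C
t = 30820 / 1.79 = 17220 s = 4.78 h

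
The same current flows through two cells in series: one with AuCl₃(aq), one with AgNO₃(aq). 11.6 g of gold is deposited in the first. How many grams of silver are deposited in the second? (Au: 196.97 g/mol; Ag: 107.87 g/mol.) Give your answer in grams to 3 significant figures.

n(Au) = 11.6 / 196.97 = 0.05889 mol
Au³⁺ + 3e⁻ → Au, so n(e⁻) = 3 × 0.05889 = 0.1767 mol
Since the cells are in series, n(e⁻) in the Ag cell is also 0.1767 mol.
Ag⁺ + e⁻ → Ag, so n(Ag) = 0.1767 mol
m(Ag) = 0.1767 × 107.87 = 19.1 g

19.1 g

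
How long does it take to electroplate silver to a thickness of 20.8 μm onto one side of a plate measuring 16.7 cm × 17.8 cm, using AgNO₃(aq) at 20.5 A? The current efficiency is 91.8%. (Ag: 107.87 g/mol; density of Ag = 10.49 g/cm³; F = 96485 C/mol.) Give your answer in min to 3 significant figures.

Plated area = 16.7 × 17.8 = 297.3 cm²
Volume = 297.3 × 20.8×10⁻⁴ cm = 0.6184 cm³
m(Ag) = 0.6184 × 10.49 = 6.487 g
n(Ag) = 6.487 / 107.87 = 0.06014 mol; n(e⁻) = 0.06014 mol
Q = 0.06014 × 96485 / 0.918 = 6321 C
t = 6321 / 20.5 = 308.3 s = 5.14 min

5.14 min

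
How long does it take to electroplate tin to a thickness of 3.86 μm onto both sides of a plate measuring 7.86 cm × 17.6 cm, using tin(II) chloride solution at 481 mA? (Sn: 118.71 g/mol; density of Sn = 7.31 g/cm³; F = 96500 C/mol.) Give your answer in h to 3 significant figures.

Plated area = 2 × 7.86 × 17.6 = 276.7 cm²
Volume = 276.7 × 3.86×10⁻⁴ cm = 0.1068 cm³
m(Sn) = 0.1068 × 7.31 = 0.7807 g
n(Sn) = 0.7807 / 118.71 = 0.006577 mol; n(e⁻) = 2 × 0.006577 = 0.01315 mol
Q = 0.01315 × 96500 = 1269 C
t = 1269 / 0.481 = 2638 s = 0.733 h

0.733 h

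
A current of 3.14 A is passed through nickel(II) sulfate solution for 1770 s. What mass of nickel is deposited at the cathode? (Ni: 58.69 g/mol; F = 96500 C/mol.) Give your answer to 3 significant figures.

Q = It = 3.14 × 1770 = 5558 C
n(e⁻) = Q/F = 5558/96500 = 0.05760 mol
Ni²⁺ + 2e⁻ → Ni, so n(Ni) = 0.05760 / 2 = 0.02880 mol
m = 0.02880 × 58.69 = 1.69 g

1.69 g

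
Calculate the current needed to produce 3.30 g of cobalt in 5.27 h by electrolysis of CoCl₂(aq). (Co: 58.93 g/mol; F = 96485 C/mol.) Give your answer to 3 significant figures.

n(Co) = 3.30 / 58.93 = 0.05600 mol
Co²⁺ + 2e⁻ → Co, so n(e⁻) = 2 × 0.05600 = 0.1120 mol
Q = 0.1120 × 96485 = 10810 C
I = Q / t = 10810 / 18972 s = 0.570 A

0.570 A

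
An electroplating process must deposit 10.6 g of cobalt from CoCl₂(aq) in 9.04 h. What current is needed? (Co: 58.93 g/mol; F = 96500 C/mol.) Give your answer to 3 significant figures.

n(Co) = 10.6 / 58.93 = 0.1799 mol
Co²⁺ + 2e⁻ → Co, so n(e⁻) = 2 × 0.1799 = 0.3598 mol
Q = 0.3598 × 96500 = 34720 C
I = Q / t = 34720 / 32544 s = 1.07 A

1.07 A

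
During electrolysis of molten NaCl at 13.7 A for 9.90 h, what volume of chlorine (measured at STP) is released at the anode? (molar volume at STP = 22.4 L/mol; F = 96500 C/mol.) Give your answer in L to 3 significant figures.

56.7 L

Q = 13.7 A × 35640 s = 4.883×10^5 C
Moles of electrons = 4.883×10^5 / 96500 = 5.060 mol
2Cl⁻ → Cl₂ + 2e⁻, so n(Cl₂) = 5.060 / 2 = 2.530 mol
V = 2.530 × 22.4 = 56.67 L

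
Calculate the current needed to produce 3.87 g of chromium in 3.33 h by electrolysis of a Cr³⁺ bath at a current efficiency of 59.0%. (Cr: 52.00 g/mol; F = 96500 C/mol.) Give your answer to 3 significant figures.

n(Cr) = 3.87 / 52.00 = 0.07442 mol
Cr³⁺ + 3e⁻ → Cr, so n(e⁻) = 3 × 0.07442 = 0.2233 mol
Q = 0.2233 × 96500 / 0.590 = 36520 C
I = Q / t = 36520 / 11988 s = 3.05 A

3.05 A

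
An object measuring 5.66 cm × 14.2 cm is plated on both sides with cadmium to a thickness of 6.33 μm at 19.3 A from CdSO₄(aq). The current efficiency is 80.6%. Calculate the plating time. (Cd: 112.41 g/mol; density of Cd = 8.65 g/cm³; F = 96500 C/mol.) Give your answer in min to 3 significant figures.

1.62 min

Plated area = 2 × 5.66 × 14.2 = 160.7 cm²
Volume = 160.7 × 6.33×10⁻⁴ cm = 0.1017 cm³
m(Cd) = 0.1017 × 8.65 = 0.8797 g
n(Cd) = 0.8797 / 112.41 = 0.007826 mol; n(e⁻) = 2 × 0.007826 = 0.01565 mol
Q = 0.01565 × 96500 / 0.806 = 1874 C
t = 1874 / 19.3 = 97.10 s = 1.62 min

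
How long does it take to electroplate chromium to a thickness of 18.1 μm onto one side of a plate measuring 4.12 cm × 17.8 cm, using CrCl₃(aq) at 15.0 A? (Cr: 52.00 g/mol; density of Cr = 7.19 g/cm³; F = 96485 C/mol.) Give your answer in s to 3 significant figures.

Plated area = 4.12 × 17.8 = 73.34 cm²
Volume = 73.34 × 18.1×10⁻⁴ cm = 0.1327 cm³
m(Cr) = 0.1327 × 7.19 = 0.9541 g
n(Cr) = 0.9541 / 52.00 = 0.01835 mol; n(e⁻) = 3 × 0.01835 = 0.05505 mol
Q = 0.05505 × 96485 = 5311 C
t = 5311 / 15.0 = 354.1 s

354 s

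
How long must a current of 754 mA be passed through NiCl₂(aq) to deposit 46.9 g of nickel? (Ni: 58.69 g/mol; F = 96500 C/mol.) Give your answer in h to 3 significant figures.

56.8 h

n(Ni) = 46.9 / 58.69 = 0.7991 mol
Ni²⁺ + 2e⁻ → Ni, so n(e⁻) = 2 × 0.7991 = 1.598 mol
Q = 1.598 × 96500 = 1.542×10^5 C
t = Q / I = 1.542×10^5 / 0.754 = 2.045×10^5 s = 56.8 h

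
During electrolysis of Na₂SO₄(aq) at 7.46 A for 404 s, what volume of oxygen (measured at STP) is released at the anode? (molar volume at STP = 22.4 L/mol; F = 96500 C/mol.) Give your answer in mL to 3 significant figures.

175 mL

Charge passed = 7.46 × 404 = 3014 C
Moles of electrons = 3014 / 96500 = 0.03123 mol
2H₂O → O₂ + 4H⁺ + 4e⁻, so n(O₂) = 0.03123 / 4 = 0.007808 mol
V = 0.007808 × 22.4 = 0.1749 L
= 175 mL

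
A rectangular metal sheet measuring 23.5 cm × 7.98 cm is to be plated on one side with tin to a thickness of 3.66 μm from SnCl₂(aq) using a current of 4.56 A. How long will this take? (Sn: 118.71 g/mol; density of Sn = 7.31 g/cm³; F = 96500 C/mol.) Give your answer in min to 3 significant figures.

Plated area = 23.5 × 7.98 = 187.5 cm²
Volume = 187.5 × 3.66×10⁻⁴ cm = 0.06863 cm³
m(Sn) = 0.06863 × 7.31 = 0.5017 g
n(Sn) = 0.5017 / 118.71 = 0.004226 mol; n(e⁻) = 2 × 0.004226 = 0.008452 mol
Q = 0.008452 × 96500 = 815.6 C
t = 815.6 / 4.56 = 178.9 s = 2.98 min

2.98 min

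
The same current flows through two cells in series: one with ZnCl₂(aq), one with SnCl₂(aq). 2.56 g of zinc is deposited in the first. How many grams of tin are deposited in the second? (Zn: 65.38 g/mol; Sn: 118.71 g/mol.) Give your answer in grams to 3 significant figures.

4.65 g

n(Zn) = 2.56 / 65.38 = 0.03916 mol
Zn²⁺ + 2e⁻ → Zn, so n(e⁻) = 2 × 0.03916 = 0.07832 mol
Same current for the same time ⇒ same n(e⁻) = 0.07832 mol in both cells.
Sn²⁺ + 2e⁻ → Sn, so n(Sn) = 0.07832 / 2 = 0.03916 mol
m(Sn) = 0.03916 × 118.71 = 4.65 g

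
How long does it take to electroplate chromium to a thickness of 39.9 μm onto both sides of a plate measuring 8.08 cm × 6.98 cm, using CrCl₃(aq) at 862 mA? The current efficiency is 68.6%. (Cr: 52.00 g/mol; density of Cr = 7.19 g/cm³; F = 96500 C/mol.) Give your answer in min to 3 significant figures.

508 min

Plated area = 2 × 8.08 × 6.98 = 112.8 cm²
Volume = 112.8 × 39.9×10⁻⁴ cm = 0.4501 cm³
m(Cr) = 0.4501 × 7.19 = 3.236 g
n(Cr) = 3.236 / 52.00 = 0.06223 mol; n(e⁻) = 3 × 0.06223 = 0.1867 mol
Q = 0.1867 × 96500 / 0.686 = 26260 C
t = 26260 / 0.862 = 30460 s = 508 min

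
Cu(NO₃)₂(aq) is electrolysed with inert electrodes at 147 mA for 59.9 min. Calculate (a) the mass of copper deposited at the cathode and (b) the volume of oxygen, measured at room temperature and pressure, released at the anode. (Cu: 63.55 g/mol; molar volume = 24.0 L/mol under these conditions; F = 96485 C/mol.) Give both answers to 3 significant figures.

Q = 0.147 × 3594 = 528.3 C; n(e⁻) = 528.3 / 96485 = 0.005475 mol
Cathode: Cu²⁺ + 2e⁻ → Cu → n(Cu) = 0.005475/2 = 0.002738 mol → 0.174 g
Anode: 2H₂O → O₂ + 4H⁺ + 4e⁻ → n(O₂) = 0.005475/4 = 0.001369 mol → 0.0329 L

0.174 g Cu; 0.0329 L O₂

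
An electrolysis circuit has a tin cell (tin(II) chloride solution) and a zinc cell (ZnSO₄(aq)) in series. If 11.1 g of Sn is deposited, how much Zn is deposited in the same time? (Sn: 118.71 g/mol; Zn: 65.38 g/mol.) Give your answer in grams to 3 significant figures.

6.11 g

n(Sn) = 11.1 / 118.71 = 0.09351 mol
Sn²⁺ + 2e⁻ → Sn, so n(e⁻) = 2 × 0.09351 = 0.1870 mol
Same current for the same time ⇒ same n(e⁻) = 0.1870 mol in both cells.
Zn²⁺ + 2e⁻ → Zn, so n(Zn) = 0.1870 / 2 = 0.09350 mol
m(Zn) = 0.09350 × 65.38 = 6.11 g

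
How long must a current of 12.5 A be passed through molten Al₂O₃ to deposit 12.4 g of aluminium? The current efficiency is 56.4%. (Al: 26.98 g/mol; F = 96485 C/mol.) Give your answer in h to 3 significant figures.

5.24 h

n(Al) = 12.4 / 26.98 = 0.4596 mol
Al³⁺ + 3e⁻ → Al, so n(e⁻) = 3 × 0.4596 = 1.379 mol
Q = 1.379 × 96485 / 0.564 = 2.359×10^5 C
t = Q / I = 2.359×10^5 / 12.5 = 18870 s = 5.24 h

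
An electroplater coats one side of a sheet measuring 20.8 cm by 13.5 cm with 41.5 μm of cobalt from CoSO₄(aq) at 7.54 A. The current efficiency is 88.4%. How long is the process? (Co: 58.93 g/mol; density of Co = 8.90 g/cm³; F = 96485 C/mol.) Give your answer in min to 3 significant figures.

Plated area = 20.8 × 13.5 = 280.8 cm²
Volume = 280.8 × 41.5×10⁻⁴ cm = 1.165 cm³
m(Co) = 1.165 × 8.90 = 10.37 g
n(Co) = 10.37 / 58.93 = 0.1760 mol; n(e⁻) = 2 × 0.1760 = 0.3520 mol
Q = 0.3520 × 96485 / 0.884 = 38420 C
t = 38420 / 7.54 = 5095 s = 84.9 min

84.9 min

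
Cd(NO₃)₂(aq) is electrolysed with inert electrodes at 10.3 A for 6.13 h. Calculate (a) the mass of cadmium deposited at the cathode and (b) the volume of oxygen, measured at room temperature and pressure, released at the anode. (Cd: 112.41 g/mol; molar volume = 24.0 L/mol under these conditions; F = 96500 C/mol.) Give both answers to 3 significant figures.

132 g Cd; 14.1 L O₂

Q = 10.3 × 22068 = 2.273×10^5 C; n(e⁻) = 2.273×10^5 / 96500 = 2.355 mol
Cathode: Cd²⁺ + 2e⁻ → Cd → n(Cd) = 2.355/2 = 1.178 mol → 132 g
Anode: 2H₂O → O₂ + 4H⁺ + 4e⁻ → n(O₂) = 2.355/4 = 0.5888 mol → 14.1 L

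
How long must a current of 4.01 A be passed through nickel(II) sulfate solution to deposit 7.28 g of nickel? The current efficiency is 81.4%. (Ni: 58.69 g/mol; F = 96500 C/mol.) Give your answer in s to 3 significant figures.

n(Ni) = 7.28 / 58.69 = 0.1240 mol
Ni²⁺ + 2e⁻ → Ni, so n(e⁻) = 2 × 0.1240 = 0.2480 mol
Q = 0.2480 × 96500 / 0.814 = 29400 C
t = Q / I = 29400 / 4.01 = 7332 s

7330 s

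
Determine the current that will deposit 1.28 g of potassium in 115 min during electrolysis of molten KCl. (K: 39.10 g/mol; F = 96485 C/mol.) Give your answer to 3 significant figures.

n(K) = 1.28 / 39.10 = 0.03274 mol
K⁺ + e⁻ → K, so n(e⁻) = 0.03274 mol
Q = 0.03274 × 96485 = 3159 C
I = Q / t = 3159 / 6900 s = 0.458 A

0.458 A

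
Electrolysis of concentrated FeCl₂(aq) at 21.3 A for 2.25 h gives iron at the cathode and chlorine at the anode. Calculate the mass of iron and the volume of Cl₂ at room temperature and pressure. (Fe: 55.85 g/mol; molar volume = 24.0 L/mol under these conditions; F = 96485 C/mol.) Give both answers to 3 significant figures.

49.9 g Fe; 21.5 L Cl₂

Q = 21.3 × 8100 = 1.725×10^5 C; n(e⁻) = 1.725×10^5 / 96485 = 1.788 mol
Cathode: Fe²⁺ + 2e⁻ → Fe → n(Fe) = 1.788/2 = 0.8940 mol → 49.9 g
Anode: 2Cl⁻ → Cl₂ + 2e⁻ → n(Cl₂) = 1.788/2 = 0.8940 mol → 21.5 L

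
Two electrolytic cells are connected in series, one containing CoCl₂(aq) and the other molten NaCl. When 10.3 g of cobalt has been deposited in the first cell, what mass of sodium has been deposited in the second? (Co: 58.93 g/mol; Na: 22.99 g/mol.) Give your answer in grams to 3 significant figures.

8.04 g

n(Co) = 10.3 / 58.93 = 0.1748 mol
Co²⁺ + 2e⁻ → Co, so n(e⁻) = 2 × 0.1748 = 0.3496 mol
Same current for the same time ⇒ same n(e⁻) = 0.3496 mol in both cells.
Na⁺ + e⁻ → Na, so n(Na) = 0.3496 mol
m(Na) = 0.3496 × 22.99 = 8.04 g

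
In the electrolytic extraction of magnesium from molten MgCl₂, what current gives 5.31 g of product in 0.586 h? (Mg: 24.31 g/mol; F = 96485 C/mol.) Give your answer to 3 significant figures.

20.0 A

n(Mg) = 5.31 / 24.31 = 0.2184 mol
Mg²⁺ + 2e⁻ → Mg, so n(e⁻) = 2 × 0.2184 = 0.4368 mol
Q = 0.4368 × 96485 = 42140 C
I = Q / t = 42140 / 2109.6 s = 20.0 A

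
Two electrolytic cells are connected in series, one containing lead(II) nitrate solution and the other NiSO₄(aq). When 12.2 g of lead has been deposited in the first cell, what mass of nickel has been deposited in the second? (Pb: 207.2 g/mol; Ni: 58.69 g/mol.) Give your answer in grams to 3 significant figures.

n(Pb) = 12.2 / 207.2 = 0.05888 mol
Pb²⁺ + 2e⁻ → Pb, so n(e⁻) = 2 × 0.05888 = 0.1178 mol
Since the cells are in series, n(e⁻) in the Ni cell is also 0.1178 mol.
Ni²⁺ + 2e⁻ → Ni, so n(Ni) = 0.1178 / 2 = 0.05890 mol
m(Ni) = 0.05890 × 58.69 = 3.46 g

3.46 g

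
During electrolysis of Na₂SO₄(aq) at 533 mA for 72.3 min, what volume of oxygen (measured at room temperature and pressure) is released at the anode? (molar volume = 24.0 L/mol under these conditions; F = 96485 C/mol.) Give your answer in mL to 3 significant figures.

144 mL

Charge passed = 0.533 × 4338 = 2312 C
n(e⁻) = Q/F = 2312/96485 = 0.02396 mol
2H₂O → O₂ + 4H⁺ + 4e⁻, so n(O₂) = 0.02396 / 4 = 0.005990 mol
V = 0.005990 × 24.0 = 0.1438 L
= 144 mL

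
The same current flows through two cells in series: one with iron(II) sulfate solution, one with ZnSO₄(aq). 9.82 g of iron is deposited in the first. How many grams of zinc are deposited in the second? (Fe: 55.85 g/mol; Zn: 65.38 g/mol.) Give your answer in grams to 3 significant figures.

n(Fe) = 9.82 / 55.85 = 0.1758 mol
Fe²⁺ + 2e⁻ → Fe, so n(e⁻) = 2 × 0.1758 = 0.3516 mol
Same current for the same time ⇒ same n(e⁻) = 0.3516 mol in both cells.
Zn²⁺ + 2e⁻ → Zn, so n(Zn) = 0.3516 / 2 = 0.1758 mol
m(Zn) = 0.1758 × 65.38 = 11.5 g

11.5 g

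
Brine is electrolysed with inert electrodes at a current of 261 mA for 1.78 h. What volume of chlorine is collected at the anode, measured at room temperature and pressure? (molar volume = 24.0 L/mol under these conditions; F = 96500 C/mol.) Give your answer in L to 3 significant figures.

0.208 L

Charge passed = 0.261 × 6408 = 1672 C
n(e⁻) = Q/F = 1672/96500 = 0.01733 mol
2Cl⁻ → Cl₂ + 2e⁻, so n(Cl₂) = 0.01733 / 2 = 0.008665 mol
V = 0.008665 × 24.0 = 0.2080 L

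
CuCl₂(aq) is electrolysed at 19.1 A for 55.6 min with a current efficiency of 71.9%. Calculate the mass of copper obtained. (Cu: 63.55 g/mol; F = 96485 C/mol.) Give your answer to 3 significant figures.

15.1 g

Q = 19.1 × 3336 = 63720 C
n(e⁻) = 63720 / 96485 = 0.6604 mol
Cu²⁺ + 2e⁻ → Cu, so theoretical m(Cu) = 0.3302 × 63.55 = 20.98 g
Actual mass = 71.9% × 20.98 = 15.1 g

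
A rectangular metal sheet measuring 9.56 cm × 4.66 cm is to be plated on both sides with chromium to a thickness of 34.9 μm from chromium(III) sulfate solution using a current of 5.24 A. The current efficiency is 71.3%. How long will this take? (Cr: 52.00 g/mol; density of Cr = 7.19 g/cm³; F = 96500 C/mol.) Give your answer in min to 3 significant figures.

Plated area = 2 × 9.56 × 4.66 = 89.10 cm²
Volume = 89.10 × 34.9×10⁻⁴ cm = 0.3110 cm³
m(Cr) = 0.3110 × 7.19 = 2.236 g
n(Cr) = 2.236 / 52.00 = 0.04300 mol; n(e⁻) = 3 × 0.04300 = 0.1290 mol
Q = 0.1290 × 96500 / 0.713 = 17460 C
t = 17460 / 5.24 = 3332 s = 55.5 min

55.5 min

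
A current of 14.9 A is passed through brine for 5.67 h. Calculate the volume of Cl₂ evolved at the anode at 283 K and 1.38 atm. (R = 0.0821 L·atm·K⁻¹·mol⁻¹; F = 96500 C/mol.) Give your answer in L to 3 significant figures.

Q = 14.9 A × 20412 s = 3.041×10^5 C
n(e⁻) = Q/F = 3.041×10^5/96500 = 3.151 mol
2Cl⁻ → Cl₂ + 2e⁻, so n(Cl₂) = 3.151 / 2 = 1.576 mol
V = nRT/P = 1.576 × 0.0821 × 283 / 1.38 = 26.53 L

26.5 L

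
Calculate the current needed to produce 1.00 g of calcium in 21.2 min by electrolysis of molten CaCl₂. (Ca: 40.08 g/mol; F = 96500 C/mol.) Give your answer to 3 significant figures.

3.79 A

n(Ca) = 1.00 / 40.08 = 0.02495 mol
Ca²⁺ + 2e⁻ → Ca, so n(e⁻) = 2 × 0.02495 = 0.04990 mol
Q = 0.04990 × 96500 = 4815 C
I = Q / t = 4815 / 1272 s = 3.79 A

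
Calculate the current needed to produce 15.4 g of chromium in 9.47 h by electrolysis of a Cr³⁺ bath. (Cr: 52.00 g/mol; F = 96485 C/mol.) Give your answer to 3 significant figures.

2.51 A

n(Cr) = 15.4 / 52.00 = 0.2962 mol
Cr³⁺ + 3e⁻ → Cr, so n(e⁻) = 3 × 0.2962 = 0.8886 mol
Q = 0.8886 × 96485 = 85740 C
I = Q / t = 85740 / 34092 s = 2.51 A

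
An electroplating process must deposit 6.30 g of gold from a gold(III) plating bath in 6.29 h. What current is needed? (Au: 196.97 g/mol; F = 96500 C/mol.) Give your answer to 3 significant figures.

0.409 A

n(Au) = 6.30 / 196.97 = 0.03198 mol
Au³⁺ + 3e⁻ → Au, so n(e⁻) = 3 × 0.03198 = 0.09594 mol
Q = 0.09594 × 96500 = 9258 C
I = Q / t = 9258 / 22644 s = 0.409 A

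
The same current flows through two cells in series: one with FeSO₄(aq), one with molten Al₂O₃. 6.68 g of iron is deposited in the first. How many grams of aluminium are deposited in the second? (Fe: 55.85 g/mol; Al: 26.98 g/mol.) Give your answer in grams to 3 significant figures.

n(Fe) = 6.68 / 55.85 = 0.1196 mol
Fe²⁺ + 2e⁻ → Fe, so n(e⁻) = 2 × 0.1196 = 0.2392 mol
Since the cells are in series, n(e⁻) in the Al cell is also 0.2392 mol.
Al³⁺ + 3e⁻ → Al, so n(Al) = 0.2392 / 3 = 0.07973 mol
m(Al) = 0.07973 × 26.98 = 2.15 g

2.15 g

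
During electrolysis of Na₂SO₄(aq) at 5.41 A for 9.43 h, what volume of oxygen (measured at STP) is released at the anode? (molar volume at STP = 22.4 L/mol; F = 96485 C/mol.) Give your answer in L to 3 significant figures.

10.7 L

Q = It = 5.41 × 33948 = 1.837×10^5 C
Moles of electrons = 1.837×10^5 / 96485 = 1.904 mol
2H₂O → O₂ + 4H⁺ + 4e⁻, so n(O₂) = 1.904 / 4 = 0.4760 mol
V = 0.4760 × 22.4 = 10.66 L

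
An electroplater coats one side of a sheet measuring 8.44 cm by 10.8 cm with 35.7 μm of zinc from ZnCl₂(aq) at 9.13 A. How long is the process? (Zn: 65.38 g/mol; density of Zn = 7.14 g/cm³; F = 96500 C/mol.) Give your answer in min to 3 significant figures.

12.5 min

Plated area = 8.44 × 10.8 = 91.15 cm²
Volume = 91.15 × 35.7×10⁻⁴ cm = 0.3254 cm³
m(Zn) = 0.3254 × 7.14 = 2.323 g
n(Zn) = 2.323 / 65.38 = 0.03553 mol; n(e⁻) = 2 × 0.03553 = 0.07106 mol
Q = 0.07106 × 96500 = 6857 C
t = 6857 / 9.13 = 751.0 s = 12.5 min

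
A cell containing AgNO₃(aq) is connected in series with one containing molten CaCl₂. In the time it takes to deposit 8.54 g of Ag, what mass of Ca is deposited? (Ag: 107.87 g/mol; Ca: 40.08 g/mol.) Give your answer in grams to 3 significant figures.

n(Ag) = 8.54 / 107.87 = 0.07917 mol
Ag⁺ + e⁻ → Ag, so n(e⁻) = 0.07917 mol
In series, the same 0.07917 mol of electrons flows through the second cell.
Ca²⁺ + 2e⁻ → Ca, so n(Ca) = 0.07917 / 2 = 0.03959 mol
m(Ca) = 0.03959 × 40.08 = 1.59 g

1.59 g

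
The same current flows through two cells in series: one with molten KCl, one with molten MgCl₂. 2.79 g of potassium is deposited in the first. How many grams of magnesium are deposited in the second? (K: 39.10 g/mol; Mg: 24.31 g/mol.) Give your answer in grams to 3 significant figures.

n(K) = 2.79 / 39.10 = 0.07136 mol
K⁺ + e⁻ → K, so n(e⁻) = 0.07136 mol
In series, the same 0.07136 mol of electrons flows through the second cell.
Mg²⁺ + 2e⁻ → Mg, so n(Mg) = 0.07136 / 2 = 0.03568 mol
m(Mg) = 0.03568 × 24.31 = 0.867 g

0.867 g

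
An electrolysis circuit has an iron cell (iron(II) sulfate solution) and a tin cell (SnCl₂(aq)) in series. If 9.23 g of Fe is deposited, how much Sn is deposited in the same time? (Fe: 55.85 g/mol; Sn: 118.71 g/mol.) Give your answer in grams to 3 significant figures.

19.6 g

n(Fe) = 9.23 / 55.85 = 0.1653 mol
Fe²⁺ + 2e⁻ → Fe, so n(e⁻) = 2 × 0.1653 = 0.3306 mol
Same current for the same time ⇒ same n(e⁻) = 0.3306 mol in both cells.
Sn²⁺ + 2e⁻ → Sn, so n(Sn) = 0.3306 / 2 = 0.1653 mol
m(Sn) = 0.1653 × 118.71 = 19.6 g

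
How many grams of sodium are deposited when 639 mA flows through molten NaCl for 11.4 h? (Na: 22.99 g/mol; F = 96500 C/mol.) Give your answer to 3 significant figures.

6.25 g

Q = 0.639 A × 41040 s = 26220 C
n(e⁻) = 26220 / 96500 = 0.2717 mol
Na⁺ + e⁻ → Na, so n(Na) = 0.2717 mol
m = 0.2717 × 22.99 = 6.25 g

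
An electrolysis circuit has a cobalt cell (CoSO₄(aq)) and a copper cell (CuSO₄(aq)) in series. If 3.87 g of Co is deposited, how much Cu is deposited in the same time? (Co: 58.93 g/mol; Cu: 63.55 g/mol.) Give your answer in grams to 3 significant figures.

4.17 g

n(Co) = 3.87 / 58.93 = 0.06567 mol
Co²⁺ + 2e⁻ → Co, so n(e⁻) = 2 × 0.06567 = 0.1313 mol
The cells are in series, so the same charge (and hence the same n(e⁻) = 0.1313 mol) passes through both.
Cu²⁺ + 2e⁻ → Cu, so n(Cu) = 0.1313 / 2 = 0.06565 mol
m(Cu) = 0.06565 × 63.55 = 4.17 g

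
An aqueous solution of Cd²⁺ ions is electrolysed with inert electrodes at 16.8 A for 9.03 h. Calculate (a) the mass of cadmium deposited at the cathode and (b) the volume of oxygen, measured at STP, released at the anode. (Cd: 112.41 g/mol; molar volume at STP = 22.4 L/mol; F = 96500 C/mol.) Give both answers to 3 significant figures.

Q = 16.8 × 32508 = 5.461×10^5 C; n(e⁻) = 5.461×10^5 / 96500 = 5.659 mol
Cathode: Cd²⁺ + 2e⁻ → Cd → n(Cd) = 5.659/2 = 2.830 mol → 318 g
Anode: 2H₂O → O₂ + 4H⁺ + 4e⁻ → n(O₂) = 5.659/4 = 1.415 mol → 31.7 L

318 g Cd; 31.7 L O₂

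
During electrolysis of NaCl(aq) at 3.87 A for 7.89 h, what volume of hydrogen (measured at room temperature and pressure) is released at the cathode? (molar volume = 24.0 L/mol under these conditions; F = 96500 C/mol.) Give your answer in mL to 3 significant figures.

Q = 3.87 A × 28404 s = 1.099×10^5 C
Moles of electrons = 1.099×10^5 / 96500 = 1.139 mol
2H⁺ + 2e⁻ → H₂, so n(H₂) = 1.139 / 2 = 0.5695 mol
V = 0.5695 × 24.0 = 13.67 L
= 13700 mL

13700 mL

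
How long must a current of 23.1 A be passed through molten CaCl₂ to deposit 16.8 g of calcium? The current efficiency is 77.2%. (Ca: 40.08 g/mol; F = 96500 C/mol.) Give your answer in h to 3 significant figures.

1.26 h

n(Ca) = 16.8 / 40.08 = 0.4192 mol
Ca²⁺ + 2e⁻ → Ca, so n(e⁻) = 2 × 0.4192 = 0.8384 mol
Q = 0.8384 × 96500 / 0.772 = 1.048×10^5 C
t = Q / I = 1.048×10^5 / 23.1 = 4537 s = 1.26 h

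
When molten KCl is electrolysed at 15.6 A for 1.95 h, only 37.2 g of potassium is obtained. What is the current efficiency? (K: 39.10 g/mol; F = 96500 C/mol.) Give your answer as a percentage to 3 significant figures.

Q = 15.6 × 7020 = 1.095×10^5 C
n(e⁻) = 1.095×10^5 / 96500 = 1.135 mol
K⁺ + e⁻ → K, so theoretical n(K) = 1.135 mol → 44.38 g
Efficiency = 37.2 / 44.38 = 0.8382 = 83.8%

83.8%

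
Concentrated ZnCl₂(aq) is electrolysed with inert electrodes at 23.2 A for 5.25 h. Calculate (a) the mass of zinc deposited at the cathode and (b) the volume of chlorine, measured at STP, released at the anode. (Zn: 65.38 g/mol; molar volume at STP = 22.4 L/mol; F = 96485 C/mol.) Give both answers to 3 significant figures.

149 g Zn; 50.9 L Cl₂

Q = 23.2 × 18900 = 4.385×10^5 C; n(e⁻) = 4.385×10^5 / 96485 = 4.545 mol
Cathode: Zn²⁺ + 2e⁻ → Zn → n(Zn) = 4.545/2 = 2.273 mol → 149 g
Anode: 2Cl⁻ → Cl₂ + 2e⁻ → n(Cl₂) = 4.545/2 = 2.273 mol → 50.9 L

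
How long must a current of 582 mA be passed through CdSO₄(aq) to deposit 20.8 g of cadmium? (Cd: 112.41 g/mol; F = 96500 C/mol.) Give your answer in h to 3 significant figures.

n(Cd) = 20.8 / 112.41 = 0.1850 mol
Cd²⁺ + 2e⁻ → Cd, so n(e⁻) = 2 × 0.1850 = 0.3700 mol
Q = 0.3700 × 96500 = 35710 C
t = Q / I = 35710 / 0.582 = 61360 s = 17.0 h

17.0 h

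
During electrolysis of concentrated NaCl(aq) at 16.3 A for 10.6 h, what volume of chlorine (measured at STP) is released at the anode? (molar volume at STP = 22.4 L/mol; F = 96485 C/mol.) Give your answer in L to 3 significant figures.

72.2 L

Charge passed = 16.3 × 38160 = 6.220×10^5 C
n(e⁻) = Q/F = 6.220×10^5/96485 = 6.447 mol
2Cl⁻ → Cl₂ + 2e⁻, so n(Cl₂) = 6.447 / 2 = 3.224 mol
V = 3.224 × 22.4 = 72.22 L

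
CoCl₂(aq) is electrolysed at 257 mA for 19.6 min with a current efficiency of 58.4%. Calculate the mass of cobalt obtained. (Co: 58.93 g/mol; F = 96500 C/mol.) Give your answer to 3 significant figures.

Q = 0.257 × 1176 = 302.2 C
n(e⁻) = 302.2 / 96500 = 0.003132 mol
Co²⁺ + 2e⁻ → Co, so theoretical m(Co) = 0.001566 × 58.93 = 0.09228 g
Actual mass = 58.4% × 0.09228 = 0.0539 g

0.0539 g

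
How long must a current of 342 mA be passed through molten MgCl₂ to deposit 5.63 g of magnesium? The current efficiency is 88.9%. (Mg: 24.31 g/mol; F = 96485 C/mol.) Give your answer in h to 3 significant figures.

n(Mg) = 5.63 / 24.31 = 0.2316 mol
Mg²⁺ + 2e⁻ → Mg, so n(e⁻) = 2 × 0.2316 = 0.4632 mol
Q = 0.4632 × 96485 / 0.889 = 50270 C
t = Q / I = 50270 / 0.342 = 1.470×10^5 s = 40.8 h

40.8 h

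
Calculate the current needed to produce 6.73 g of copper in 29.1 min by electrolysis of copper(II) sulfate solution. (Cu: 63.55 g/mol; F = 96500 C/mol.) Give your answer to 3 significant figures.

n(Cu) = 6.73 / 63.55 = 0.1059 mol
Cu²⁺ + 2e⁻ → Cu, so n(e⁻) = 2 × 0.1059 = 0.2118 mol
Q = 0.2118 × 96500 = 20440 C
I = Q / t = 20440 / 1746 s = 11.7 A

11.7 A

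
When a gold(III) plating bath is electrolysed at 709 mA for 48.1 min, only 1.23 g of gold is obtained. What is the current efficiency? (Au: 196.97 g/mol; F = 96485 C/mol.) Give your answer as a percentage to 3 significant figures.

88.3%

Q = 0.709 × 2886 = 2046 C
n(e⁻) = 2046 / 96485 = 0.02121 mol
Au³⁺ + 3e⁻ → Au, so theoretical n(Au) = 0.007070 mol → 1.393 g
Efficiency = 1.23 / 1.393 = 0.8830 = 88.3%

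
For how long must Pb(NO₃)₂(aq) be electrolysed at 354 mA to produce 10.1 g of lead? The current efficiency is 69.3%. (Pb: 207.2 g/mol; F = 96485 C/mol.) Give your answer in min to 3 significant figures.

n(Pb) = 10.1 / 207.2 = 0.04875 mol
Pb²⁺ + 2e⁻ → Pb, so n(e⁻) = 2 × 0.04875 = 0.09750 mol
Q = 0.09750 × 96485 / 0.693 = 13570 C
t = Q / I = 13570 / 0.354 = 38330 s = 639 min

639 min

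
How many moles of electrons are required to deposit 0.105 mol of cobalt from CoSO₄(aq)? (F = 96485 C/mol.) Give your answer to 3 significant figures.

0.210 mol

Co²⁺ + 2e⁻ → Co, so n(e⁻) = 2 × 0.105 = 0.2100 mol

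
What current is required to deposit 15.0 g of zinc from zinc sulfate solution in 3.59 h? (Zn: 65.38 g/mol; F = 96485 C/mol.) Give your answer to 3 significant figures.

n(Zn) = 15.0 / 65.38 = 0.2294 mol
Zn²⁺ + 2e⁻ → Zn, so n(e⁻) = 2 × 0.2294 = 0.4588 mol
Q = 0.4588 × 96485 = 44270 C
I = Q / t = 44270 / 12924 s = 3.43 A

3.43 A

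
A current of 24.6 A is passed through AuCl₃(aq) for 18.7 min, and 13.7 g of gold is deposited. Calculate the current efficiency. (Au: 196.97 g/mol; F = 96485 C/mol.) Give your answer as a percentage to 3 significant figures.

Q = 24.6 × 1122 = 27600 C
n(e⁻) = 27600 / 96485 = 0.2861 mol
Au³⁺ + 3e⁻ → Au, so theoretical n(Au) = 0.09537 mol → 18.79 g
Efficiency = 13.7 / 18.79 = 0.7291 = 72.9%

72.9%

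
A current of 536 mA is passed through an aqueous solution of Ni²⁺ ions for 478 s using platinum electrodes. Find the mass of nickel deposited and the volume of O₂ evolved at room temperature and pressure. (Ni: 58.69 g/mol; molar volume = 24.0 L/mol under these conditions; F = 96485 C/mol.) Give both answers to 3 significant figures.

Q = 0.536 × 478 = 256.2 C; n(e⁻) = 256.2 / 96485 = 0.002655 mol
Cathode: Ni²⁺ + 2e⁻ → Ni → n(Ni) = 0.002655/2 = 0.001328 mol → 0.0779 g
Anode: 2H₂O → O₂ + 4H⁺ + 4e⁻ → n(O₂) = 0.002655/4 = 6.638×10^-4 mol → 0.0159 L

0.0779 g Ni; 0.0159 L O₂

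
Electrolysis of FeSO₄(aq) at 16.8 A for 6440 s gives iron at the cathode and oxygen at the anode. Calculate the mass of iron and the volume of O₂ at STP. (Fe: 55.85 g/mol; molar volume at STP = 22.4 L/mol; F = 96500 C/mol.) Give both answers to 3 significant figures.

31.3 g Fe; 6.28 L O₂

Q = 16.8 × 6440 = 1.082×10^5 C; n(e⁻) = 1.082×10^5 / 96500 = 1.121 mol
Cathode: Fe²⁺ + 2e⁻ → Fe → n(Fe) = 1.121/2 = 0.5605 mol → 31.3 g
Anode: 2H₂O → O₂ + 4H⁺ + 4e⁻ → n(O₂) = 1.121/4 = 0.2803 mol → 6.28 L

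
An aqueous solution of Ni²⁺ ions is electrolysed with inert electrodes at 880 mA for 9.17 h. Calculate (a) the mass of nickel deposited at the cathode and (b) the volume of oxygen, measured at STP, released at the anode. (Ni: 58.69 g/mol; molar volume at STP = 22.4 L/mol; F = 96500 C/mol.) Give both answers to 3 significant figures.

8.83 g Ni; 1.69 L O₂

Q = 0.880 × 33012 = 29050 C; n(e⁻) = 29050 / 96500 = 0.3010 mol
Cathode: Ni²⁺ + 2e⁻ → Ni → n(Ni) = 0.3010/2 = 0.1505 mol → 8.83 g
Anode: 2H₂O → O₂ + 4H⁺ + 4e⁻ → n(O₂) = 0.3010/4 = 0.07525 mol → 1.69 L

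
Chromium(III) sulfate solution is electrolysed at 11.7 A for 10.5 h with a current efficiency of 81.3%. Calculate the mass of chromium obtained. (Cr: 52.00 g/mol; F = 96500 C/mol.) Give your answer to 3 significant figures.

64.6 g

Q = 11.7 × 37800 = 4.423×10^5 C
n(e⁻) = 4.423×10^5 / 96500 = 4.583 mol
Cr³⁺ + 3e⁻ → Cr, so theoretical m(Cr) = 1.528 × 52.00 = 79.46 g
Actual mass = 81.3% × 79.46 = 64.6 g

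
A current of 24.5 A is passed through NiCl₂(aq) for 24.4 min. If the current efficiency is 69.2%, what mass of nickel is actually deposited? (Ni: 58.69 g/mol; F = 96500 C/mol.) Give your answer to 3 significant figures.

7.55 g

Q = 24.5 × 1464 = 35870 C
n(e⁻) = 35870 / 96500 = 0.3717 mol
Ni²⁺ + 2e⁻ → Ni, so theoretical m(Ni) = 0.1859 × 58.69 = 10.91 g
Actual mass = 69.2% × 10.91 = 7.55 g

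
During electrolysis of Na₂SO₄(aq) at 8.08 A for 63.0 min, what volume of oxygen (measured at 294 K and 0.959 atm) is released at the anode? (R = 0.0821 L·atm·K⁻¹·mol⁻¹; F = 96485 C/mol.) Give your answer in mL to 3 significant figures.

1990 mL

Q = It = 8.08 × 3780 = 30540 C
n(e⁻) = Q/F = 30540/96485 = 0.3165 mol
2H₂O → O₂ + 4H⁺ + 4e⁻, so n(O₂) = 0.3165 / 4 = 0.07913 mol
V = nRT/P = 0.07913 × 0.0821 × 294 / 0.959 = 1.992 L
= 1990 mL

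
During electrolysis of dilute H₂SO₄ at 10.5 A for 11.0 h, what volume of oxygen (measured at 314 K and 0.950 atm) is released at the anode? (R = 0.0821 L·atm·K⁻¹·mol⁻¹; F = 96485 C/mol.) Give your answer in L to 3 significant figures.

Charge passed = 10.5 × 39600 = 4.158×10^5 C
Moles of electrons = 4.158×10^5 / 96485 = 4.309 mol
2H₂O → O₂ + 4H⁺ + 4e⁻, so n(O₂) = 4.309 / 4 = 1.077 mol
V = nRT/P = 1.077 × 0.0821 × 314 / 0.950 = 29.23 L

29.2 L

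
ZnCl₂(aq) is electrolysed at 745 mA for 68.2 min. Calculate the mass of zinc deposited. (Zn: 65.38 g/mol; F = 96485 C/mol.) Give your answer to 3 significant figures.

1.03 g

Q = It = 0.745 × 4092 = 3049 C
Moles of electrons = 3049 / 96485 = 0.03160 mol
Zn²⁺ + 2e⁻ → Zn, so n(Zn) = 0.03160 / 2 = 0.01580 mol
m = 0.01580 × 65.38 = 1.03 g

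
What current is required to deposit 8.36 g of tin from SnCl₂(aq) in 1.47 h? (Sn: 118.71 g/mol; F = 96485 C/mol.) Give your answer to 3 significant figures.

n(Sn) = 8.36 / 118.71 = 0.07042 mol
Sn²⁺ + 2e⁻ → Sn, so n(e⁻) = 2 × 0.07042 = 0.1408 mol
Q = 0.1408 × 96485 = 13590 C
I = Q / t = 13590 / 5292 s = 2.57 A

2.57 A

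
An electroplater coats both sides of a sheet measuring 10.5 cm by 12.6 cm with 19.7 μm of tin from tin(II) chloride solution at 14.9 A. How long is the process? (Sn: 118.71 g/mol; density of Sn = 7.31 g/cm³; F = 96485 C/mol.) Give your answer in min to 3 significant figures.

6.93 min

Plated area = 2 × 10.5 × 12.6 = 264.6 cm²
Volume = 264.6 × 19.7×10⁻⁴ cm = 0.5213 cm³
m(Sn) = 0.5213 × 7.31 = 3.811 g
n(Sn) = 3.811 / 118.71 = 0.03210 mol; n(e⁻) = 2 × 0.03210 = 0.06420 mol
Q = 0.06420 × 96485 = 6194 C
t = 6194 / 14.9 = 415.7 s = 6.93 min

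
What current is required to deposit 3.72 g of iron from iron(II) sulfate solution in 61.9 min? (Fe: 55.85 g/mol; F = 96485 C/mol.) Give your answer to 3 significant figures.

n(Fe) = 3.72 / 55.85 = 0.06661 mol
Fe²⁺ + 2e⁻ → Fe, so n(e⁻) = 2 × 0.06661 = 0.1332 mol
Q = 0.1332 × 96485 = 12850 C
I = Q / t = 12850 / 3714 s = 3.46 A

3.46 A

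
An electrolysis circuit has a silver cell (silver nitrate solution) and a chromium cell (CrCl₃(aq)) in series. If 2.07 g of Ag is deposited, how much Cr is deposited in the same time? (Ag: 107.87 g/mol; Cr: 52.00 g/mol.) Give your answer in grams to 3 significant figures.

n(Ag) = 2.07 / 107.87 = 0.01919 mol
Ag⁺ + e⁻ → Ag, so n(e⁻) = 0.01919 mol
In series, the same 0.01919 mol of electrons flows through the second cell.
Cr³⁺ + 3e⁻ → Cr, so n(Cr) = 0.01919 / 3 = 0.006397 mol
m(Cr) = 0.006397 × 52.00 = 0.333 g

0.333 g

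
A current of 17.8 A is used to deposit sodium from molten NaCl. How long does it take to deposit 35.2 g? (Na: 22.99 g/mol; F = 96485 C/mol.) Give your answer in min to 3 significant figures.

n(Na) = 35.2 / 22.99 = 1.531 mol
Na⁺ + e⁻ → Na, so n(e⁻) = 1.531 mol
Q = 1.531 × 96485 = 1.477×10^5 C
t = Q / I = 1.477×10^5 / 17.8 = 8298 s = 138 min

138 min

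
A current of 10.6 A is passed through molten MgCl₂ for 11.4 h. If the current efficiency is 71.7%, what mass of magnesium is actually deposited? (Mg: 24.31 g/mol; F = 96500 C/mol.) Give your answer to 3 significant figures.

39.3 g

Q = 10.6 × 41040 = 4.350×10^5 C
n(e⁻) = 4.350×10^5 / 96500 = 4.508 mol
Mg²⁺ + 2e⁻ → Mg, so theoretical m(Mg) = 2.254 × 24.31 = 54.79 g
Actual mass = 71.7% × 54.79 = 39.3 g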